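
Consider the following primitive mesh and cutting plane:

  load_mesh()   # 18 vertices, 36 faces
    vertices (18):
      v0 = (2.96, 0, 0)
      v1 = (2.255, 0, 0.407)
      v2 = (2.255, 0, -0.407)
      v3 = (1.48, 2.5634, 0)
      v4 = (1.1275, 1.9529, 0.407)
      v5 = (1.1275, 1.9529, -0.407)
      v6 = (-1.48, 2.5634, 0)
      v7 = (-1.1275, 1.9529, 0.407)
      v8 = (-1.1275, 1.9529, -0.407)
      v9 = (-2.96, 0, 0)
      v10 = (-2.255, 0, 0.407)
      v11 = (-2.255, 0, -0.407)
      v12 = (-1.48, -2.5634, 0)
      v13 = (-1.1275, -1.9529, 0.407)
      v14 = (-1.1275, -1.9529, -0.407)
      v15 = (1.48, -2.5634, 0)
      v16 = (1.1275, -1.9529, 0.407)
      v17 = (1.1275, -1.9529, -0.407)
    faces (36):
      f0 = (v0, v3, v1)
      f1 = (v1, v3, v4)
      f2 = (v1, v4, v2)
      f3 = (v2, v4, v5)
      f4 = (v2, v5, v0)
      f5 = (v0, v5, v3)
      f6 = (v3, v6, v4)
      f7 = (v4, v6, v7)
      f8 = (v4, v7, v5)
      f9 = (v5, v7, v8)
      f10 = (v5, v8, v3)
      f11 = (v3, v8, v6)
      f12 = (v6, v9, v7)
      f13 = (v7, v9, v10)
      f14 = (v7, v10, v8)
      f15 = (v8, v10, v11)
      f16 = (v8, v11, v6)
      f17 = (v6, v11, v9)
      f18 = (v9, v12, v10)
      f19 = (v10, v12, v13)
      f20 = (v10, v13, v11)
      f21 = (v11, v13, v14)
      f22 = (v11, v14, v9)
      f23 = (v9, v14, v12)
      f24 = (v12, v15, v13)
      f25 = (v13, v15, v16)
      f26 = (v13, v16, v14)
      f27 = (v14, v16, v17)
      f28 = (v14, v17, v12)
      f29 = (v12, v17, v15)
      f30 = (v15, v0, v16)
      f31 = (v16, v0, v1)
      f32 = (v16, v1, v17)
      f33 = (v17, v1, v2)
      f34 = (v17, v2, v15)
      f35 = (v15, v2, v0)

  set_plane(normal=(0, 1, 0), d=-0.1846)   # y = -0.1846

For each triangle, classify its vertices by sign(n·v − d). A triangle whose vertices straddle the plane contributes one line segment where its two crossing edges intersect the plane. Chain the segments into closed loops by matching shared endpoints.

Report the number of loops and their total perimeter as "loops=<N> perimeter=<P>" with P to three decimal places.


loops=2 perimeter=4.884

Straddling triangles (12 of 36):
  (v9,v12,v10) [+-+] → (-2.85342, -0.1846, 0)–(-2.19919, -0.1846, 0.37769)  len=0.7554
  (v10,v12,v13) [+--] → (-2.19919, -0.1846, 0.37769)–(-2.14842, -0.1846, 0.407)  len=0.0586
  (v10,v13,v11) [+-+] → (-2.14842, -0.1846, 0.407)–(-2.14842, -0.1846, -0.330056)  len=0.7371
  (v11,v13,v14) [+--] → (-2.14842, -0.1846, -0.330056)–(-2.14842, -0.1846, -0.407)  len=0.0769
  (v11,v14,v9) [+-+] → (-2.14842, -0.1846, -0.407)–(-2.78678, -0.1846, -0.0384721)  len=0.7371
  (v9,v14,v12) [+--] → (-2.78678, -0.1846, -0.0384721)–(-2.85342, -0.1846, 0)  len=0.0769
  (v15,v0,v16) [-+-] → (2.85342, -0.1846, 0)–(2.78678, -0.1846, 0.0384721)  len=0.0769
  (v16,v0,v1) [-++] → (2.78678, -0.1846, 0.0384721)–(2.14842, -0.1846, 0.407)  len=0.7371
  (v16,v1,v17) [-+-] → (2.14842, -0.1846, 0.407)–(2.14842, -0.1846, 0.330056)  len=0.0769
  (v17,v1,v2) [-++] → (2.14842, -0.1846, 0.330056)–(2.14842, -0.1846, -0.407)  len=0.7371
  (v17,v2,v15) [-+-] → (2.14842, -0.1846, -0.407)–(2.19919, -0.1846, -0.37769)  len=0.0586
  (v15,v2,v0) [-++] → (2.19919, -0.1846, -0.37769)–(2.85342, -0.1846, 0)  len=0.7554

Chained into 2 loop(s):
  loop 1: 6 segments, perimeter = 2.4421
  loop 2: 6 segments, perimeter = 2.4421
Total perimeter = 4.884


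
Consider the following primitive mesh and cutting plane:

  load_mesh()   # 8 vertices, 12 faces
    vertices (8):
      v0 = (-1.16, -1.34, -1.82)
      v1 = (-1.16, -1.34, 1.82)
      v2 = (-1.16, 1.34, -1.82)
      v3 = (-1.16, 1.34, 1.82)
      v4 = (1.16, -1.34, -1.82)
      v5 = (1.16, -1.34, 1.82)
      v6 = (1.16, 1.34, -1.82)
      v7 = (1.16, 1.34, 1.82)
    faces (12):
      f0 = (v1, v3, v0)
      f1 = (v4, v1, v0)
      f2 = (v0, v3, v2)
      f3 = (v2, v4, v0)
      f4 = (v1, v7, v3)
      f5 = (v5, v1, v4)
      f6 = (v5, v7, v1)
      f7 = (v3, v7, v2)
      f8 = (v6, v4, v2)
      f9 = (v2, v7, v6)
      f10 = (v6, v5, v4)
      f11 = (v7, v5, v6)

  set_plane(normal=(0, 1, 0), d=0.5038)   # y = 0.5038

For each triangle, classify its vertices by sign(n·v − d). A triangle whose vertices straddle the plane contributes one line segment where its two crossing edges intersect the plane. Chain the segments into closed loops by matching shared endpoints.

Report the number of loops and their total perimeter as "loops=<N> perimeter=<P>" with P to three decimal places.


Straddling triangles (8 of 12):
  (v1,v3,v0) [-+-] → (-1.16, 0.5038, 1.82)–(-1.16, 0.5038, 0.684266)  len=1.1357
  (v0,v3,v2) [-++] → (-1.16, 0.5038, 0.684266)–(-1.16, 0.5038, -1.82)  len=2.5043
  (v2,v4,v0) [+--] → (-0.436125, 0.5038, -1.82)–(-1.16, 0.5038, -1.82)  len=0.7239
  (v1,v7,v3) [-++] → (0.436125, 0.5038, 1.82)–(-1.16, 0.5038, 1.82)  len=1.5961
  (v5,v7,v1) [-+-] → (1.16, 0.5038, 1.82)–(0.436125, 0.5038, 1.82)  len=0.7239
  (v6,v4,v2) [+-+] → (1.16, 0.5038, -1.82)–(-0.436125, 0.5038, -1.82)  len=1.5961
  (v6,v5,v4) [+--] → (1.16, 0.5038, -0.684266)–(1.16, 0.5038, -1.82)  len=1.1357
  (v7,v5,v6) [+-+] → (1.16, 0.5038, 1.82)–(1.16, 0.5038, -0.684266)  len=2.5043

Chained into 1 loop(s):
  loop 1: 8 segments, perimeter = 11.9200
Total perimeter = 11.920

loops=1 perimeter=11.920


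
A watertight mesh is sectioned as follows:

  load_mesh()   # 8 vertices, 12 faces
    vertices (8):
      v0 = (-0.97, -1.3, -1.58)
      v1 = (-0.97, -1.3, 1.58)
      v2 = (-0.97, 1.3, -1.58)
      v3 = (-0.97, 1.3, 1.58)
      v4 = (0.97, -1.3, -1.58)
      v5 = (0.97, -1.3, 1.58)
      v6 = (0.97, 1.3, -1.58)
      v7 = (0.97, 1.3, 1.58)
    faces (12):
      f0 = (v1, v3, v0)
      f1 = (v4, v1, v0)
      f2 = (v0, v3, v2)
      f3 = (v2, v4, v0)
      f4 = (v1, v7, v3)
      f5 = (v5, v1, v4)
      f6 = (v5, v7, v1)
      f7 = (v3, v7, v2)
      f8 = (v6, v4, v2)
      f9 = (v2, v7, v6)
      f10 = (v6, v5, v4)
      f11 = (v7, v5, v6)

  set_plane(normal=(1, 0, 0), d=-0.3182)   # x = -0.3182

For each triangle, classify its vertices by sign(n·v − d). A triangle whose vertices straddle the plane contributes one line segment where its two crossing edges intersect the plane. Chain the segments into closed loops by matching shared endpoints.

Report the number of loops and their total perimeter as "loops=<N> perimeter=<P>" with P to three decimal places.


Straddling triangles (8 of 12):
  (v4,v1,v0) [+--] → (-0.3182, -1.3, 0.518305)–(-0.3182, -1.3, -1.58)  len=2.0983
  (v2,v4,v0) [-+-] → (-0.3182, 0.426454, -1.58)–(-0.3182, -1.3, -1.58)  len=1.7265
  (v1,v7,v3) [-+-] → (-0.3182, -0.426454, 1.58)–(-0.3182, 1.3, 1.58)  len=1.7265
  (v5,v1,v4) [+-+] → (-0.3182, -1.3, 1.58)–(-0.3182, -1.3, 0.518305)  len=1.0617
  (v5,v7,v1) [++-] → (-0.3182, -0.426454, 1.58)–(-0.3182, -1.3, 1.58)  len=0.8735
  (v3,v7,v2) [-+-] → (-0.3182, 1.3, 1.58)–(-0.3182, 1.3, -0.518305)  len=2.0983
  (v6,v4,v2) [++-] → (-0.3182, 0.426454, -1.58)–(-0.3182, 1.3, -1.58)  len=0.8735
  (v2,v7,v6) [-++] → (-0.3182, 1.3, -0.518305)–(-0.3182, 1.3, -1.58)  len=1.0617

Chained into 1 loop(s):
  loop 1: 8 segments, perimeter = 11.5200
Total perimeter = 11.520

loops=1 perimeter=11.520


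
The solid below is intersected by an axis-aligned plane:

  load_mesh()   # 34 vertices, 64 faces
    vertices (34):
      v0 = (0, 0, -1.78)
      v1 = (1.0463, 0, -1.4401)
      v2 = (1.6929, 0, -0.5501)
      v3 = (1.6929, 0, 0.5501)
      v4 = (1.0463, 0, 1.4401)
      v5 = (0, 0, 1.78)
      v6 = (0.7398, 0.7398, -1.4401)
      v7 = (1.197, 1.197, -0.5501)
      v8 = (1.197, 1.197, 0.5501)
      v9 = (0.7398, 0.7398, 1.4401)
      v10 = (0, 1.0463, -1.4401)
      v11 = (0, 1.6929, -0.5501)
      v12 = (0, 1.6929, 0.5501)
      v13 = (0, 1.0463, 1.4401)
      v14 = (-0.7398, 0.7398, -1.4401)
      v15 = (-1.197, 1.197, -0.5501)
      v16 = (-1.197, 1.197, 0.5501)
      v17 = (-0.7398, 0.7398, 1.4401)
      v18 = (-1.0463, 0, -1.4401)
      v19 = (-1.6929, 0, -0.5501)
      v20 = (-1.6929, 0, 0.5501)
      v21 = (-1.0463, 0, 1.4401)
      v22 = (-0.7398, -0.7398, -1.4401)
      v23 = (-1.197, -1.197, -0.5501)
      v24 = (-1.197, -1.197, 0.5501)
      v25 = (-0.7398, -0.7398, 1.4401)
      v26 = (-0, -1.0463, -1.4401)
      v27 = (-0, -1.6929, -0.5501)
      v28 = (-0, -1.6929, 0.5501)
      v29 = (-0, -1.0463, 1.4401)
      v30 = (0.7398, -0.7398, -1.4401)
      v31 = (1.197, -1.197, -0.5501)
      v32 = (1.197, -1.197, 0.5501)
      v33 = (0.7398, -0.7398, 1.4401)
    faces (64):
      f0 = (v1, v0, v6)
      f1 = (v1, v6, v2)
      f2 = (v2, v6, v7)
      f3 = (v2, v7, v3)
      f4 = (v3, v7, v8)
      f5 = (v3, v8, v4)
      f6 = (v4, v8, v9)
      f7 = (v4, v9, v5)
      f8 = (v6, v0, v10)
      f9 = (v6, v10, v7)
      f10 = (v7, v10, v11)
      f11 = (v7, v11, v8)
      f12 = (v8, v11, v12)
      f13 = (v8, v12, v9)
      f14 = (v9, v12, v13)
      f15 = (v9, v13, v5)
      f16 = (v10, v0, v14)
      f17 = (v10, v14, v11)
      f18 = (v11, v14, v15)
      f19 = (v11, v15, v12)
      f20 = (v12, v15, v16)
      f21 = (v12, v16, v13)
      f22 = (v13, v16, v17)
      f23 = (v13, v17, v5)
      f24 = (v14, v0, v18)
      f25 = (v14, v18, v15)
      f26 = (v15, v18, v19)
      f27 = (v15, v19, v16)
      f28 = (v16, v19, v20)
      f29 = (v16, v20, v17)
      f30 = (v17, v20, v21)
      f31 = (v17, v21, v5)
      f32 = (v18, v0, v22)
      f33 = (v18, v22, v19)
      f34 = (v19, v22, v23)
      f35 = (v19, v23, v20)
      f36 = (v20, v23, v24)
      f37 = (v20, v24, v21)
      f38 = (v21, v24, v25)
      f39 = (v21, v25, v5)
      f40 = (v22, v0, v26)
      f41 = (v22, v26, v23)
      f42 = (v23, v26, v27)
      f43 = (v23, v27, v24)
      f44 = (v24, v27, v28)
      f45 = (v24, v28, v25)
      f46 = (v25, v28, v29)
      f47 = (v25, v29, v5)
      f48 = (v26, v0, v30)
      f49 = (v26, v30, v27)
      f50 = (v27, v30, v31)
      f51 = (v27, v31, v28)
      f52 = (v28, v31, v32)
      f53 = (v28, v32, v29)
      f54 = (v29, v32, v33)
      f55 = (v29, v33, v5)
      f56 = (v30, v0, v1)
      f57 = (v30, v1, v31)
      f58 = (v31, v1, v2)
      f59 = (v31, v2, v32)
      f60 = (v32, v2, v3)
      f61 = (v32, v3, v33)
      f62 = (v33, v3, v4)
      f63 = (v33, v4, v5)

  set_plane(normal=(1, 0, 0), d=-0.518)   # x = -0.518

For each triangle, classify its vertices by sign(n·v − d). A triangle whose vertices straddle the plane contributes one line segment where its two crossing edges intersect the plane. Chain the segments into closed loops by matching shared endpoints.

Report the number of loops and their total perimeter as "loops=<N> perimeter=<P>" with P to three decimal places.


Straddling triangles (20 of 64):
  (v10,v0,v14) [++-] → (-0.518, 0.518, -1.54201)–(-0.518, 0.831692, -1.4401)  len=0.3298
  (v10,v14,v11) [+-+] → (-0.518, 0.831692, -1.4401)–(-0.518, 1.02555, -1.17327)  len=0.3298
  (v11,v14,v15) [+--] → (-0.518, 1.02555, -1.17327)–(-0.518, 1.4783, -0.5501)  len=0.7703
  (v11,v15,v12) [+-+] → (-0.518, 1.4783, -0.5501)–(-0.518, 1.4783, 0.0739901)  len=0.6241
  (v12,v15,v16) [+--] → (-0.518, 1.4783, 0.0739901)–(-0.518, 1.4783, 0.5501)  len=0.4761
  (v12,v16,v13) [+-+] → (-0.518, 1.4783, 0.5501)–(-0.518, 1.11152, 1.05495)  len=0.6240
  (v13,v16,v17) [+--] → (-0.518, 1.11152, 1.05495)–(-0.518, 0.831692, 1.4401)  len=0.4761
  (v13,v17,v5) [+-+] → (-0.518, 0.831692, 1.4401)–(-0.518, 0.518, 1.54201)  len=0.3298
  (v14,v0,v18) [-+-] → (-0.518, 0.518, -1.54201)–(-0.518, 0, -1.61172)  len=0.5227
  (v17,v21,v5) [--+] → (-0.518, 0, 1.61172)–(-0.518, 0.518, 1.54201)  len=0.5227
  (v18,v0,v22) [-+-] → (-0.518, 0, -1.61172)–(-0.518, -0.518, -1.54201)  len=0.5227
  (v21,v25,v5) [--+] → (-0.518, -0.518, 1.54201)–(-0.518, 0, 1.61172)  len=0.5227
  (v22,v0,v26) [-++] → (-0.518, -0.518, -1.54201)–(-0.518, -0.831692, -1.4401)  len=0.3298
  (v22,v26,v23) [-+-] → (-0.518, -0.831692, -1.4401)–(-0.518, -1.11152, -1.05495)  len=0.4761
  (v23,v26,v27) [-++] → (-0.518, -1.11152, -1.05495)–(-0.518, -1.4783, -0.5501)  len=0.6240
  (v23,v27,v24) [-+-] → (-0.518, -1.4783, -0.5501)–(-0.518, -1.4783, -0.0739901)  len=0.4761
  (v24,v27,v28) [-++] → (-0.518, -1.4783, -0.0739901)–(-0.518, -1.4783, 0.5501)  len=0.6241
  (v24,v28,v25) [-+-] → (-0.518, -1.4783, 0.5501)–(-0.518, -1.02555, 1.17327)  len=0.7703
  (v25,v28,v29) [-++] → (-0.518, -1.02555, 1.17327)–(-0.518, -0.831692, 1.4401)  len=0.3298
  (v25,v29,v5) [-++] → (-0.518, -0.831692, 1.4401)–(-0.518, -0.518, 1.54201)  len=0.3298

Chained into 1 loop(s):
  loop 1: 20 segments, perimeter = 10.0108
Total perimeter = 10.011

loops=1 perimeter=10.011


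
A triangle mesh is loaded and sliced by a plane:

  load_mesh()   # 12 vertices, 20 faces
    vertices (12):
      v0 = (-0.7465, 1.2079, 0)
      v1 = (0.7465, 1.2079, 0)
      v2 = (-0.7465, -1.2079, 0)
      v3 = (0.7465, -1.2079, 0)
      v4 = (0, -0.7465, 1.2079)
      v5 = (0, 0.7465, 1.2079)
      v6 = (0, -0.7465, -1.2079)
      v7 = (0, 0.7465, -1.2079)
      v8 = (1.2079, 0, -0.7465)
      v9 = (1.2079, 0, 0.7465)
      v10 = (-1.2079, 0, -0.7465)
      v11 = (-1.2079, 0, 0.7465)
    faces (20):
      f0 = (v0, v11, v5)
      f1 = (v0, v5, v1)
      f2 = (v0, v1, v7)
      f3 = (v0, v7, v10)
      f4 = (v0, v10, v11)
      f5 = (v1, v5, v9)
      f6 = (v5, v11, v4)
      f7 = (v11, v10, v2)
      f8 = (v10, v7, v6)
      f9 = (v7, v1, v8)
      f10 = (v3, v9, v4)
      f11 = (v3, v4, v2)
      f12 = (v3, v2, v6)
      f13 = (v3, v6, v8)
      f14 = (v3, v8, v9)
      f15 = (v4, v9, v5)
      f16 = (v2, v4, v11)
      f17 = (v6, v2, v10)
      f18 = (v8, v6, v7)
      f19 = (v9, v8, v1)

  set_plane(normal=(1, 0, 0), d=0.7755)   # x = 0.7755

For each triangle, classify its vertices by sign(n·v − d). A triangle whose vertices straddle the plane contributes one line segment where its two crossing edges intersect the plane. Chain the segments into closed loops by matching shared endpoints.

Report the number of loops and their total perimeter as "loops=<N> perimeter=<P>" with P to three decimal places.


loops=1 perimeter=6.148

Straddling triangles (8 of 20):
  (v1,v5,v9) [--+] → (0.7755, 0.26723, 0.91167)–(0.7755, 1.13198, 0.0469192)  len=1.2229
  (v7,v1,v8) [--+] → (0.7755, 1.13198, -0.0469192)–(0.7755, 0.26723, -0.91167)  len=1.2229
  (v3,v9,v4) [-+-] → (0.7755, -1.13198, 0.0469192)–(0.7755, -0.26723, 0.91167)  len=1.2229
  (v3,v6,v8) [--+] → (0.7755, -0.26723, -0.91167)–(0.7755, -1.13198, -0.0469192)  len=1.2229
  (v3,v8,v9) [-++] → (0.7755, -1.13198, -0.0469192)–(0.7755, -1.13198, 0.0469192)  len=0.0938
  (v4,v9,v5) [-+-] → (0.7755, -0.26723, 0.91167)–(0.7755, 0.26723, 0.91167)  len=0.5345
  (v8,v6,v7) [+--] → (0.7755, -0.26723, -0.91167)–(0.7755, 0.26723, -0.91167)  len=0.5345
  (v9,v8,v1) [++-] → (0.7755, 1.13198, -0.0469192)–(0.7755, 1.13198, 0.0469192)  len=0.0938

Chained into 1 loop(s):
  loop 1: 8 segments, perimeter = 6.1484
Total perimeter = 6.148


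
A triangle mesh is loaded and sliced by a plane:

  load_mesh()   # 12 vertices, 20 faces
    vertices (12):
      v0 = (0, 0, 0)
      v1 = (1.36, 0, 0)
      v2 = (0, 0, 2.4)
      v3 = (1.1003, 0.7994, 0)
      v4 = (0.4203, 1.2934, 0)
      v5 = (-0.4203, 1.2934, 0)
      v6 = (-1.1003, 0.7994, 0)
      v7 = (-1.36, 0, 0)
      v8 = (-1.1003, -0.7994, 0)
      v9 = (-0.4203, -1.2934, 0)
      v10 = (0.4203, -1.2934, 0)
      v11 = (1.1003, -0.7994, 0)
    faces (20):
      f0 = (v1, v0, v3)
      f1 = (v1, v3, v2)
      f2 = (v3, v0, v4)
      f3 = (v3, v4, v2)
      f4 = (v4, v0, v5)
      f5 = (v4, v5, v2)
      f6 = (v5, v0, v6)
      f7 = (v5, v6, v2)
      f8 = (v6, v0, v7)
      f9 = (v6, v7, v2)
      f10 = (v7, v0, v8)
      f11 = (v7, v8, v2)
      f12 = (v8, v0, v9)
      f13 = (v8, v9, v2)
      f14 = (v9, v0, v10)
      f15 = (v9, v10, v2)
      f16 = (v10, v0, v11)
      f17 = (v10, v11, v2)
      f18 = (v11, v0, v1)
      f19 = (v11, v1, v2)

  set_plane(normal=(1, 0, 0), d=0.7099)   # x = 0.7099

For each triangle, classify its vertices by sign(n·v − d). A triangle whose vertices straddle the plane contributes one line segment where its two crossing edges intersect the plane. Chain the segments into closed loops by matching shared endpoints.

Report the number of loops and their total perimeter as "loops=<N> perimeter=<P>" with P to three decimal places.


loops=1 perimeter=5.401

Straddling triangles (8 of 20):
  (v1,v0,v3) [+-+] → (0.7099, 0, 0)–(0.7099, 0.515763, 0)  len=0.5158
  (v1,v3,v2) [++-] → (0.7099, 0.515763, 0.85155)–(0.7099, 0, 1.14724)  len=0.5945
  (v3,v0,v4) [+--] → (0.7099, 0.515763, 0)–(0.7099, 1.08301, 0)  len=0.5673
  (v3,v4,v2) [+--] → (0.7099, 1.08301, 0)–(0.7099, 0.515763, 0.85155)  len=1.0232
  (v10,v0,v11) [--+] → (0.7099, -0.515763, 0)–(0.7099, -1.08301, 0)  len=0.5673
  (v10,v11,v2) [-+-] → (0.7099, -1.08301, 0)–(0.7099, -0.515763, 0.85155)  len=1.0232
  (v11,v0,v1) [+-+] → (0.7099, -0.515763, 0)–(0.7099, 0, 0)  len=0.5158
  (v11,v1,v2) [++-] → (0.7099, 0, 1.14724)–(0.7099, -0.515763, 0.85155)  len=0.5945

Chained into 1 loop(s):
  loop 1: 8 segments, perimeter = 5.4014
Total perimeter = 5.401


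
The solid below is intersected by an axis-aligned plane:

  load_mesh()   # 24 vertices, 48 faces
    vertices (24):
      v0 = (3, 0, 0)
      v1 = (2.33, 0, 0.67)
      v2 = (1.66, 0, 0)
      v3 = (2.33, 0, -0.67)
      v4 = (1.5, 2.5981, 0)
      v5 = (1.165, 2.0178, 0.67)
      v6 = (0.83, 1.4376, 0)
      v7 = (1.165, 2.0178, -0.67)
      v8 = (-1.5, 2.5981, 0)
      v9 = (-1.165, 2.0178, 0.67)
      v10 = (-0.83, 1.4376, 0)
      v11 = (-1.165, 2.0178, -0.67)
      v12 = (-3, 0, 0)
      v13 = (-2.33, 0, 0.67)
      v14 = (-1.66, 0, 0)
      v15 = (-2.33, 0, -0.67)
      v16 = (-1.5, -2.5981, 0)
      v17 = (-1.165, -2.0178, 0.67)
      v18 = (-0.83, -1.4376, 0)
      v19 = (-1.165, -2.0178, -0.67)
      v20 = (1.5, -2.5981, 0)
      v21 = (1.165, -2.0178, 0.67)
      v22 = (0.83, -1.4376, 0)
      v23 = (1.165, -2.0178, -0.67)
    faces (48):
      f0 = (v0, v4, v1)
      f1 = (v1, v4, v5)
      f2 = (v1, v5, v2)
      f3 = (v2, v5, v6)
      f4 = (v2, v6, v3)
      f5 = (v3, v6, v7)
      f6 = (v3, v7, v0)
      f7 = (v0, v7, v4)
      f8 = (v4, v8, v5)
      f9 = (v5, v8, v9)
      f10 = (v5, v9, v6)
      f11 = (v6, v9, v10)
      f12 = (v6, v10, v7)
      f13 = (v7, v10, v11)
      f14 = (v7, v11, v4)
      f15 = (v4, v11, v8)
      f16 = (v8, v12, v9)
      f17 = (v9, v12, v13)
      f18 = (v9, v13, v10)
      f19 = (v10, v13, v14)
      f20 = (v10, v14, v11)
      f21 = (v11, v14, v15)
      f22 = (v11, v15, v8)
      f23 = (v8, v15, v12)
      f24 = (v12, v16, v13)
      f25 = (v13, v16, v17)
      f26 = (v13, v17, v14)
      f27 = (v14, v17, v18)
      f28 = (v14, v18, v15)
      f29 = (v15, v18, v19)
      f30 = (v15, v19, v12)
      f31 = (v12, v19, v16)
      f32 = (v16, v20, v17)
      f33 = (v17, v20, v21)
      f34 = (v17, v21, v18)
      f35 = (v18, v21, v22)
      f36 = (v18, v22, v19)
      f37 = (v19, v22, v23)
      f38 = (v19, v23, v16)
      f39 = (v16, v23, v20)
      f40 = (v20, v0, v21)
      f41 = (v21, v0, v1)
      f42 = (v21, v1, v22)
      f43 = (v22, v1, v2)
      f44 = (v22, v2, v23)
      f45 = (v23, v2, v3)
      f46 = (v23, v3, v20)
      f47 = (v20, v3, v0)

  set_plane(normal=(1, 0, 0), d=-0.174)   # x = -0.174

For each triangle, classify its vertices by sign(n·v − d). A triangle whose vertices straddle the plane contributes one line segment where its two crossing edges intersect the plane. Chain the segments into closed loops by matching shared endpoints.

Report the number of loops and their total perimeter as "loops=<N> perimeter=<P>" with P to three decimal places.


Straddling triangles (16 of 48):
  (v4,v8,v5) [+-+] → (-0.174, 2.5981, 0)–(-0.174, 2.30937, 0.333366)  len=0.4410
  (v5,v8,v9) [+--] → (-0.174, 2.30937, 0.333366)–(-0.174, 2.0178, 0.67)  len=0.4453
  (v5,v9,v6) [+-+] → (-0.174, 2.0178, 0.67)–(-0.174, 1.72959, 0.337183)  len=0.4403
  (v6,v9,v10) [+--] → (-0.174, 1.72959, 0.337183)–(-0.174, 1.4376, 0)  len=0.4460
  (v6,v10,v7) [+-+] → (-0.174, 1.4376, 0)–(-0.174, 1.62838, -0.220311)  len=0.2914
  (v7,v10,v11) [+--] → (-0.174, 1.62838, -0.220311)–(-0.174, 2.0178, -0.67)  len=0.5949
  (v7,v11,v4) [+-+] → (-0.174, 2.0178, -0.67)–(-0.174, 2.23359, -0.420856)  len=0.3296
  (v4,v11,v8) [+--] → (-0.174, 2.23359, -0.420856)–(-0.174, 2.5981, 0)  len=0.5568
  (v16,v20,v17) [-+-] → (-0.174, -2.5981, 0)–(-0.174, -2.23359, 0.420856)  len=0.5568
  (v17,v20,v21) [-++] → (-0.174, -2.23359, 0.420856)–(-0.174, -2.0178, 0.67)  len=0.3296
  (v17,v21,v18) [-+-] → (-0.174, -2.0178, 0.67)–(-0.174, -1.62838, 0.220311)  len=0.5949
  (v18,v21,v22) [-++] → (-0.174, -1.62838, 0.220311)–(-0.174, -1.4376, 0)  len=0.2914
  (v18,v22,v19) [-+-] → (-0.174, -1.4376, 0)–(-0.174, -1.72959, -0.337183)  len=0.4460
  (v19,v22,v23) [-++] → (-0.174, -1.72959, -0.337183)–(-0.174, -2.0178, -0.67)  len=0.4403
  (v19,v23,v16) [-+-] → (-0.174, -2.0178, -0.67)–(-0.174, -2.30937, -0.333366)  len=0.4453
  (v16,v23,v20) [-++] → (-0.174, -2.30937, -0.333366)–(-0.174, -2.5981, 0)  len=0.4410

Chained into 2 loop(s):
  loop 1: 8 segments, perimeter = 3.5453
  loop 2: 8 segments, perimeter = 3.5453
Total perimeter = 7.091

loops=2 perimeter=7.091


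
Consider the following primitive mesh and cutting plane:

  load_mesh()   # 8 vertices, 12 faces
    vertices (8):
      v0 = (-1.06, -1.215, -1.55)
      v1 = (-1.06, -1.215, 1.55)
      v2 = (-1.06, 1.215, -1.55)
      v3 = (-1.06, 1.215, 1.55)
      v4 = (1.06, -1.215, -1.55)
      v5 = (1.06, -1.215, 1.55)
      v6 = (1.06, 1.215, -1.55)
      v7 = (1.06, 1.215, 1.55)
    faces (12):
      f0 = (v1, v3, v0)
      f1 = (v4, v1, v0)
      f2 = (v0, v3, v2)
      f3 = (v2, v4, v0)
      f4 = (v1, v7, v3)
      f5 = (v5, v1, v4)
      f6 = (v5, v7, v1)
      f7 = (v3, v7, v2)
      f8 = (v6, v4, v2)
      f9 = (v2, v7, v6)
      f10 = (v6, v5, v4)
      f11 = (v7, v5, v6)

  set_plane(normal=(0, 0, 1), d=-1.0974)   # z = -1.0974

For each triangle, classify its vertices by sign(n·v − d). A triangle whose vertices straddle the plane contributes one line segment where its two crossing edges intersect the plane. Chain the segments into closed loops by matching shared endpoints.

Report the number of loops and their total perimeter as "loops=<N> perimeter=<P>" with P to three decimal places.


Straddling triangles (8 of 12):
  (v1,v3,v0) [++-] → (-1.06, -0.86022, -1.0974)–(-1.06, -1.215, -1.0974)  len=0.3548
  (v4,v1,v0) [-+-] → (0.75048, -1.215, -1.0974)–(-1.06, -1.215, -1.0974)  len=1.8105
  (v0,v3,v2) [-+-] → (-1.06, -0.86022, -1.0974)–(-1.06, 1.215, -1.0974)  len=2.0752
  (v5,v1,v4) [++-] → (0.75048, -1.215, -1.0974)–(1.06, -1.215, -1.0974)  len=0.3095
  (v3,v7,v2) [++-] → (-0.75048, 1.215, -1.0974)–(-1.06, 1.215, -1.0974)  len=0.3095
  (v2,v7,v6) [-+-] → (-0.75048, 1.215, -1.0974)–(1.06, 1.215, -1.0974)  len=1.8105
  (v6,v5,v4) [-+-] → (1.06, 0.86022, -1.0974)–(1.06, -1.215, -1.0974)  len=2.0752
  (v7,v5,v6) [++-] → (1.06, 0.86022, -1.0974)–(1.06, 1.215, -1.0974)  len=0.3548

Chained into 1 loop(s):
  loop 1: 8 segments, perimeter = 9.1000
Total perimeter = 9.100

loops=1 perimeter=9.100


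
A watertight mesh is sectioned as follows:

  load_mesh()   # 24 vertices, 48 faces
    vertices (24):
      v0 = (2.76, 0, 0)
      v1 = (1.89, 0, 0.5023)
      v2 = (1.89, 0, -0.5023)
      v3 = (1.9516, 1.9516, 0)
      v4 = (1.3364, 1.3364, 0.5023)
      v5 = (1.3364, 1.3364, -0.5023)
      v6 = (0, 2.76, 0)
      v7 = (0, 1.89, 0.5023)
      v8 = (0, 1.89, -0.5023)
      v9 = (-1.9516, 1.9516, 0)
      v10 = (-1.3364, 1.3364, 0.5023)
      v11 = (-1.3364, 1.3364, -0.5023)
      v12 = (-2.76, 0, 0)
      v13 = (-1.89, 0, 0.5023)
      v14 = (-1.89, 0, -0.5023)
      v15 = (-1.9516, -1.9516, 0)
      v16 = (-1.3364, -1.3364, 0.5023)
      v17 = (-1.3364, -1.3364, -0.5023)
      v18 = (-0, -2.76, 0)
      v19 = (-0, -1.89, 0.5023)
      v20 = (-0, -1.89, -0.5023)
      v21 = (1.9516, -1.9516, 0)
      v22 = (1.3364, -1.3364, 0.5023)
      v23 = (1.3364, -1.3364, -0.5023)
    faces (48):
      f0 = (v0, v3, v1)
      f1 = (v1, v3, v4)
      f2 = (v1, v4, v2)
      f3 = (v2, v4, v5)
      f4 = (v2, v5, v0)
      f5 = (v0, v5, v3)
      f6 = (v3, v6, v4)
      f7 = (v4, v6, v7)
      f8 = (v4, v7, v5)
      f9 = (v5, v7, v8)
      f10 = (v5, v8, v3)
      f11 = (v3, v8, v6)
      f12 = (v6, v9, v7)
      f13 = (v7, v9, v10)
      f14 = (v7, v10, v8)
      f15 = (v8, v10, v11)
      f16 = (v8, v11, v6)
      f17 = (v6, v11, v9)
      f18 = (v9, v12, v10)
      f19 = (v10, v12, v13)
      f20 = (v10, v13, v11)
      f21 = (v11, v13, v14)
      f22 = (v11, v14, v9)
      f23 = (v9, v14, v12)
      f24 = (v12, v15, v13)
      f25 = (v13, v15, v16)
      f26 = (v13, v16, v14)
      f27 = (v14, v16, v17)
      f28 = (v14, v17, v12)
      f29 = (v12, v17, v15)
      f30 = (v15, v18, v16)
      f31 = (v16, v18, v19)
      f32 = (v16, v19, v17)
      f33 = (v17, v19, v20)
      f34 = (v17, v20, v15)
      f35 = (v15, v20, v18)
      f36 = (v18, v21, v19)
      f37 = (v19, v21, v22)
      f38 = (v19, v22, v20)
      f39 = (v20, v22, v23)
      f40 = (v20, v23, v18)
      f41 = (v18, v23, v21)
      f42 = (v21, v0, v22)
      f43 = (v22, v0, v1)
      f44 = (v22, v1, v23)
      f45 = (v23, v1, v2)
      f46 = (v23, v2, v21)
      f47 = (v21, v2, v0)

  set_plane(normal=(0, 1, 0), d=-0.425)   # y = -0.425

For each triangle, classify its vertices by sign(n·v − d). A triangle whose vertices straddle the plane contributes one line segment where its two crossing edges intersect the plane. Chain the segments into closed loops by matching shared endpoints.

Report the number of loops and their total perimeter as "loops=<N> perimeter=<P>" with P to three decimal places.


Straddling triangles (12 of 48):
  (v12,v15,v13) [+-+] → (-2.58395, -0.425, 0)–(-1.90341, -0.425, 0.392914)  len=0.7858
  (v13,v15,v16) [+--] → (-1.90341, -0.425, 0.392914)–(-1.71394, -0.425, 0.5023)  len=0.2188
  (v13,v16,v14) [+-+] → (-1.71394, -0.425, 0.5023)–(-1.71394, -0.425, -0.182819)  len=0.6851
  (v14,v16,v17) [+--] → (-1.71394, -0.425, -0.182819)–(-1.71394, -0.425, -0.5023)  len=0.3195
  (v14,v17,v12) [+-+] → (-1.71394, -0.425, -0.5023)–(-2.30727, -0.425, -0.159741)  len=0.6851
  (v12,v17,v15) [+--] → (-2.30727, -0.425, -0.159741)–(-2.58395, -0.425, 0)  len=0.3195
  (v21,v0,v22) [-+-] → (2.58395, -0.425, 0)–(2.30727, -0.425, 0.159741)  len=0.3195
  (v22,v0,v1) [-++] → (2.30727, -0.425, 0.159741)–(1.71394, -0.425, 0.5023)  len=0.6851
  (v22,v1,v23) [-+-] → (1.71394, -0.425, 0.5023)–(1.71394, -0.425, 0.182819)  len=0.3195
  (v23,v1,v2) [-++] → (1.71394, -0.425, 0.182819)–(1.71394, -0.425, -0.5023)  len=0.6851
  (v23,v2,v21) [-+-] → (1.71394, -0.425, -0.5023)–(1.90341, -0.425, -0.392914)  len=0.2188
  (v21,v2,v0) [-++] → (1.90341, -0.425, -0.392914)–(2.58395, -0.425, 0)  len=0.7858

Chained into 2 loop(s):
  loop 1: 6 segments, perimeter = 3.0138
  loop 2: 6 segments, perimeter = 3.0138
Total perimeter = 6.028

loops=2 perimeter=6.028


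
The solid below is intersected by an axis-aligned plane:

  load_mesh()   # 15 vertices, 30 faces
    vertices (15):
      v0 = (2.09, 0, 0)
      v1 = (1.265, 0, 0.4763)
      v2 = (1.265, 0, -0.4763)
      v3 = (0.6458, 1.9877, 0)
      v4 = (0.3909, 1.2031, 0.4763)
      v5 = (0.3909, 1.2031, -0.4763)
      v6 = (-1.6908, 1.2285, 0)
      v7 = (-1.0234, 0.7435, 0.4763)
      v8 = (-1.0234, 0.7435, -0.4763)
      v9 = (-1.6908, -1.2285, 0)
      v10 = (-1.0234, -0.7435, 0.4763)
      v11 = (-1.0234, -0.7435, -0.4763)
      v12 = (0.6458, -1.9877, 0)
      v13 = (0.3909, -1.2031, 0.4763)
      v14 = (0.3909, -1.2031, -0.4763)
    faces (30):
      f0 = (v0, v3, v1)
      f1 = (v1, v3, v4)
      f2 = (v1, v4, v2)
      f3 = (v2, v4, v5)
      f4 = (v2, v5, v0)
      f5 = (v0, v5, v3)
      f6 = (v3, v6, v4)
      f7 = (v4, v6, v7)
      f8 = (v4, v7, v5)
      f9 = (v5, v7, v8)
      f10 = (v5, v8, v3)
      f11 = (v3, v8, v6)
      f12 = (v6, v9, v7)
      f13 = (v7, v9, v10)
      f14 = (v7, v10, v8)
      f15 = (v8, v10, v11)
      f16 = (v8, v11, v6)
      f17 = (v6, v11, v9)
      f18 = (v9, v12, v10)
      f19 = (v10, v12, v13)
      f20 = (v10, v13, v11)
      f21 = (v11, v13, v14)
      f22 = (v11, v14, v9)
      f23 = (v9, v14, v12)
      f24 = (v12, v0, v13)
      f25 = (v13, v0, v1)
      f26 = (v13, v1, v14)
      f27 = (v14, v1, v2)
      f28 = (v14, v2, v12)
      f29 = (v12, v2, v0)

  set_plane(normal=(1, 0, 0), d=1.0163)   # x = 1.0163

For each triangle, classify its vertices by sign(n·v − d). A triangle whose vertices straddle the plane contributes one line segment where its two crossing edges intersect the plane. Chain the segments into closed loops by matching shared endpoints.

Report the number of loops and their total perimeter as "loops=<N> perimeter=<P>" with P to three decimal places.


Straddling triangles (12 of 30):
  (v0,v3,v1) [+-+] → (1.0163, 1.47777, 0)–(1.0163, 0.798354, 0.284995)  len=0.7368
  (v1,v3,v4) [+--] → (1.0163, 0.798354, 0.284995)–(1.0163, 0.342307, 0.4763)  len=0.4945
  (v1,v4,v2) [+-+] → (1.0163, 0.342307, 0.4763)–(1.0163, 0.342307, -0.205265)  len=0.6816
  (v2,v4,v5) [+--] → (1.0163, 0.342307, -0.205265)–(1.0163, 0.342307, -0.4763)  len=0.2710
  (v2,v5,v0) [+-+] → (1.0163, 0.342307, -0.4763)–(1.0163, 0.760266, -0.300985)  len=0.4532
  (v0,v5,v3) [+--] → (1.0163, 0.760266, -0.300985)–(1.0163, 1.47777, 0)  len=0.7781
  (v12,v0,v13) [-+-] → (1.0163, -1.47777, 0)–(1.0163, -0.760266, 0.300985)  len=0.7781
  (v13,v0,v1) [-++] → (1.0163, -0.760266, 0.300985)–(1.0163, -0.342307, 0.4763)  len=0.4532
  (v13,v1,v14) [-+-] → (1.0163, -0.342307, 0.4763)–(1.0163, -0.342307, 0.205265)  len=0.2710
  (v14,v1,v2) [-++] → (1.0163, -0.342307, 0.205265)–(1.0163, -0.342307, -0.4763)  len=0.6816
  (v14,v2,v12) [-+-] → (1.0163, -0.342307, -0.4763)–(1.0163, -0.798354, -0.284995)  len=0.4945
  (v12,v2,v0) [-++] → (1.0163, -0.798354, -0.284995)–(1.0163, -1.47777, 0)  len=0.7368

Chained into 2 loop(s):
  loop 1: 6 segments, perimeter = 3.4152
  loop 2: 6 segments, perimeter = 3.4152
Total perimeter = 6.830

loops=2 perimeter=6.830


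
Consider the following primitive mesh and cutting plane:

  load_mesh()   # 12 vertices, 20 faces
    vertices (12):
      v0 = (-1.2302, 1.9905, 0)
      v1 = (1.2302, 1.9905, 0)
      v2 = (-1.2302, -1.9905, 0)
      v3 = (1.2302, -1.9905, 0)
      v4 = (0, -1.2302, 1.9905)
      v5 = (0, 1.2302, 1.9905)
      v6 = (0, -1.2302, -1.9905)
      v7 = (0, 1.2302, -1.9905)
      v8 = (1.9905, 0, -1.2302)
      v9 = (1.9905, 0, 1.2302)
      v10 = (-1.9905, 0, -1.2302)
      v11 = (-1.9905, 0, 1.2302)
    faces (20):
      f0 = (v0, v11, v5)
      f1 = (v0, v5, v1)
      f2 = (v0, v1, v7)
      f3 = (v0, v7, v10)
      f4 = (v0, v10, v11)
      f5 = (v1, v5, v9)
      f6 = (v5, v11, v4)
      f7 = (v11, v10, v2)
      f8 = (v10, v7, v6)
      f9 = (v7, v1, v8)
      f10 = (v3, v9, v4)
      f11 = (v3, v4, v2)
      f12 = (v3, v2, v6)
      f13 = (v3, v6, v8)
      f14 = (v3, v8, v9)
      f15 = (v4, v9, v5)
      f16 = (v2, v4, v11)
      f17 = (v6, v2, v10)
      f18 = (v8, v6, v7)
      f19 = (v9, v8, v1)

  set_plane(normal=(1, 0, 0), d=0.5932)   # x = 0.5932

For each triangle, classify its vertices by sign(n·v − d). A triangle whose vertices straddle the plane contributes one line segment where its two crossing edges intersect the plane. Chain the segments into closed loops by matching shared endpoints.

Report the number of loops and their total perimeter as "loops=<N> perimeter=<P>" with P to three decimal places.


loops=1 perimeter=12.015

Straddling triangles (10 of 20):
  (v0,v5,v1) [--+] → (0.5932, 1.59682, 1.03068)–(0.5932, 1.9905, 0)  len=1.1033
  (v0,v1,v7) [-+-] → (0.5932, 1.9905, 0)–(0.5932, 1.59682, -1.03068)  len=1.1033
  (v1,v5,v9) [+-+] → (0.5932, 1.59682, 1.03068)–(0.5932, 0.863581, 1.76392)  len=1.0369
  (v7,v1,v8) [-++] → (0.5932, 1.59682, -1.03068)–(0.5932, 0.863581, -1.76392)  len=1.0369
  (v3,v9,v4) [++-] → (0.5932, -0.863581, 1.76392)–(0.5932, -1.59682, 1.03068)  len=1.0369
  (v3,v4,v2) [+--] → (0.5932, -1.59682, 1.03068)–(0.5932, -1.9905, 0)  len=1.1033
  (v3,v2,v6) [+--] → (0.5932, -1.9905, 0)–(0.5932, -1.59682, -1.03068)  len=1.1033
  (v3,v6,v8) [+-+] → (0.5932, -1.59682, -1.03068)–(0.5932, -0.863581, -1.76392)  len=1.0369
  (v4,v9,v5) [-+-] → (0.5932, -0.863581, 1.76392)–(0.5932, 0.863581, 1.76392)  len=1.7272
  (v8,v6,v7) [+--] → (0.5932, -0.863581, -1.76392)–(0.5932, 0.863581, -1.76392)  len=1.7272

Chained into 1 loop(s):
  loop 1: 10 segments, perimeter = 12.0154
Total perimeter = 12.015


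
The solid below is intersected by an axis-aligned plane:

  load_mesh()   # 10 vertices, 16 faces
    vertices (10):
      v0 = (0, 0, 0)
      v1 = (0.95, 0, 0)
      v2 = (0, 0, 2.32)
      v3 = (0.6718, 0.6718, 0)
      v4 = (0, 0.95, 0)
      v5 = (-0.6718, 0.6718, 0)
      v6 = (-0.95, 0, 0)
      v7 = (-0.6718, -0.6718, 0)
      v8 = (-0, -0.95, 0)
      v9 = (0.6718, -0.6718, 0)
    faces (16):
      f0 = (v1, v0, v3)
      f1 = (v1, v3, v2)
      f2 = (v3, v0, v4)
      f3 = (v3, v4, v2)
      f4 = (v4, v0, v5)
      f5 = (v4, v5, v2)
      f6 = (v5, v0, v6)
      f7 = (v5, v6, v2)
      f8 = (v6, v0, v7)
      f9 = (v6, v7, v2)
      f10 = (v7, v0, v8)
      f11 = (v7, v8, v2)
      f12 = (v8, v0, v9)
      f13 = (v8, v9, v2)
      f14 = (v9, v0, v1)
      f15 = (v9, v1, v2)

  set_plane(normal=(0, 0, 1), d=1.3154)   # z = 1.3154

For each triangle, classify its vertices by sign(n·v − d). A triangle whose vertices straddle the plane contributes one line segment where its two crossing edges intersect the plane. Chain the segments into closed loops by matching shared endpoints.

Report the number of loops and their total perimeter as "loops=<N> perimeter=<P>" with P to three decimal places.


Straddling triangles (8 of 16):
  (v1,v3,v2) [--+] → (0.290901, 0.290901, 1.3154)–(0.411366, 0, 1.3154)  len=0.3149
  (v3,v4,v2) [--+] → (0, 0.411366, 1.3154)–(0.290901, 0.290901, 1.3154)  len=0.3149
  (v4,v5,v2) [--+] → (-0.290901, 0.290901, 1.3154)–(0, 0.411366, 1.3154)  len=0.3149
  (v5,v6,v2) [--+] → (-0.411366, 0, 1.3154)–(-0.290901, 0.290901, 1.3154)  len=0.3149
  (v6,v7,v2) [--+] → (-0.290901, -0.290901, 1.3154)–(-0.411366, 0, 1.3154)  len=0.3149
  (v7,v8,v2) [--+] → (0, -0.411366, 1.3154)–(-0.290901, -0.290901, 1.3154)  len=0.3149
  (v8,v9,v2) [--+] → (0.290901, -0.290901, 1.3154)–(0, -0.411366, 1.3154)  len=0.3149
  (v9,v1,v2) [--+] → (0.411366, 0, 1.3154)–(0.290901, -0.290901, 1.3154)  len=0.3149

Chained into 1 loop(s):
  loop 1: 8 segments, perimeter = 2.5189
Total perimeter = 2.519

loops=1 perimeter=2.519


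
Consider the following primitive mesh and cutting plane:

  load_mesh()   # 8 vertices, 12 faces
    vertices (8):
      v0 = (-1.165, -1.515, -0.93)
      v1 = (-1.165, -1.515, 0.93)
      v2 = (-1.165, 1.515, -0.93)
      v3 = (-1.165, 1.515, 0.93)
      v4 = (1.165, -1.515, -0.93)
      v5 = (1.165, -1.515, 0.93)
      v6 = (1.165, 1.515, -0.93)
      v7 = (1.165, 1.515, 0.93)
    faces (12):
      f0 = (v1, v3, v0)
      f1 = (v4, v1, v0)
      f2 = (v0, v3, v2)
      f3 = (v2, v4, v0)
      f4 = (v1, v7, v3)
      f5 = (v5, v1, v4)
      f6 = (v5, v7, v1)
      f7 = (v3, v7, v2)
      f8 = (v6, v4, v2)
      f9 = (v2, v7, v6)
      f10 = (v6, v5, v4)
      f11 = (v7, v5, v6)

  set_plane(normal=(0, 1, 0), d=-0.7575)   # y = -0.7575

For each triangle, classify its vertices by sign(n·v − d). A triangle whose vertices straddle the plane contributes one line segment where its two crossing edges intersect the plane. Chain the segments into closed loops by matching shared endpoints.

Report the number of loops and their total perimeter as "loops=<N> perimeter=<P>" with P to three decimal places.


loops=1 perimeter=8.380

Straddling triangles (8 of 12):
  (v1,v3,v0) [-+-] → (-1.165, -0.7575, 0.93)–(-1.165, -0.7575, -0.465)  len=1.3950
  (v0,v3,v2) [-++] → (-1.165, -0.7575, -0.465)–(-1.165, -0.7575, -0.93)  len=0.4650
  (v2,v4,v0) [+--] → (0.5825, -0.7575, -0.93)–(-1.165, -0.7575, -0.93)  len=1.7475
  (v1,v7,v3) [-++] → (-0.5825, -0.7575, 0.93)–(-1.165, -0.7575, 0.93)  len=0.5825
  (v5,v7,v1) [-+-] → (1.165, -0.7575, 0.93)–(-0.5825, -0.7575, 0.93)  len=1.7475
  (v6,v4,v2) [+-+] → (1.165, -0.7575, -0.93)–(0.5825, -0.7575, -0.93)  len=0.5825
  (v6,v5,v4) [+--] → (1.165, -0.7575, 0.465)–(1.165, -0.7575, -0.93)  len=1.3950
  (v7,v5,v6) [+-+] → (1.165, -0.7575, 0.93)–(1.165, -0.7575, 0.465)  len=0.4650

Chained into 1 loop(s):
  loop 1: 8 segments, perimeter = 8.3800
Total perimeter = 8.380


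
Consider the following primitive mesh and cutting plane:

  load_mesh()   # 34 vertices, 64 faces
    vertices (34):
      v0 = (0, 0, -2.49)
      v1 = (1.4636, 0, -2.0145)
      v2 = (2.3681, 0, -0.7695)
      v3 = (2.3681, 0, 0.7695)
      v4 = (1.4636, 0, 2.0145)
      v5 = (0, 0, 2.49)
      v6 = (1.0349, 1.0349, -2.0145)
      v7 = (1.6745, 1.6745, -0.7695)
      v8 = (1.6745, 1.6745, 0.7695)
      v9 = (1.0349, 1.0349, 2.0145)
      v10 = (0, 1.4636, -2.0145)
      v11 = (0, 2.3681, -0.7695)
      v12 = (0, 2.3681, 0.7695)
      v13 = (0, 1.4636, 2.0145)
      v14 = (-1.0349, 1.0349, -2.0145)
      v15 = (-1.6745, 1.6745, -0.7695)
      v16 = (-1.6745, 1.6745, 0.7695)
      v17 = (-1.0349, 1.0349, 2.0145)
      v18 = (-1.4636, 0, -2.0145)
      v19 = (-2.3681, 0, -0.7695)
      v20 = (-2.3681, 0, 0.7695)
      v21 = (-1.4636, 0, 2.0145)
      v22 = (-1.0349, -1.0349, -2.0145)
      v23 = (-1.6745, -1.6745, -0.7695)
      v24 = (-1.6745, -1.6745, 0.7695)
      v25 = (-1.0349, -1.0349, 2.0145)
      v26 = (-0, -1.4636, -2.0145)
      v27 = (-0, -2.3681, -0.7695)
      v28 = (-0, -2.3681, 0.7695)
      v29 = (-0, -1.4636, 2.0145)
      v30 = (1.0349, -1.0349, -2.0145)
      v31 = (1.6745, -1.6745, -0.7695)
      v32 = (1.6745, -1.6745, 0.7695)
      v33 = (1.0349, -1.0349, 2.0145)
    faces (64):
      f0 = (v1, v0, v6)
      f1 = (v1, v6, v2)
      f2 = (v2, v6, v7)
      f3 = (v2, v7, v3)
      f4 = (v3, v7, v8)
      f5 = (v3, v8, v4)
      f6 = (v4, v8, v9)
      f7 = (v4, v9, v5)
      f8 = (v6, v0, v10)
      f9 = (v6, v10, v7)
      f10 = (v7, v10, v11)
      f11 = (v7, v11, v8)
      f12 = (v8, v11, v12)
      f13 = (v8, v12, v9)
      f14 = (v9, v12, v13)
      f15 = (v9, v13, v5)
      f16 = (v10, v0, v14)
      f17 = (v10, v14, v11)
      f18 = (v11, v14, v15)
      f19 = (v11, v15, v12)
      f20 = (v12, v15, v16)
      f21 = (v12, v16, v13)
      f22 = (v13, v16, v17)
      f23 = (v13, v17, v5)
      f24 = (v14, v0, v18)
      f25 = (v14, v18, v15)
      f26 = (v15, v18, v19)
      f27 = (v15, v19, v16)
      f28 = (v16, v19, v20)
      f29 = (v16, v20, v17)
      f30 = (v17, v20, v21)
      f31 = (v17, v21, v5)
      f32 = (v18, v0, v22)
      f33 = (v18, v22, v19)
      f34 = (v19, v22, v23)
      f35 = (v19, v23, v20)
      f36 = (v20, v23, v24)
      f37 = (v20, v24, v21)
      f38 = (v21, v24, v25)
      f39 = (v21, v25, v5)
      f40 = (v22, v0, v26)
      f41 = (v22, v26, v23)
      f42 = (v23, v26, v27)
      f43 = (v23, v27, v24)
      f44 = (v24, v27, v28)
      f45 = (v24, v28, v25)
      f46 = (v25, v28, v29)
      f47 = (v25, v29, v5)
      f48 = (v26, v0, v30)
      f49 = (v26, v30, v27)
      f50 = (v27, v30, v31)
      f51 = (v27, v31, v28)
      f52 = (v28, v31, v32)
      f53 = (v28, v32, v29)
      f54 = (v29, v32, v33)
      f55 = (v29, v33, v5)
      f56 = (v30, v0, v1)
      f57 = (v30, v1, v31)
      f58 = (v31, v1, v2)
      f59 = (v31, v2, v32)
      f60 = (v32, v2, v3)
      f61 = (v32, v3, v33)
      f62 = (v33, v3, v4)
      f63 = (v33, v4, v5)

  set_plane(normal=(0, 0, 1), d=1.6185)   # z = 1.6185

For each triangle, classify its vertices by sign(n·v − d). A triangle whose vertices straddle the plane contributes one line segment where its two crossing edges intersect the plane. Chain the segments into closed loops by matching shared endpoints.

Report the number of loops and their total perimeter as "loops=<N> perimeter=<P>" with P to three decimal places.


loops=1 perimeter=10.723

Straddling triangles (16 of 64):
  (v3,v8,v4) [--+] → (1.53068, 0.532612, 1.6185)–(1.7513, 0, 1.6185)  len=0.5765
  (v4,v8,v9) [+-+] → (1.53068, 0.532612, 1.6185)–(1.23834, 1.23834, 1.6185)  len=0.7639
  (v8,v12,v9) [--+] → (0.705727, 1.45895, 1.6185)–(1.23834, 1.23834, 1.6185)  len=0.5765
  (v9,v12,v13) [+-+] → (0.705727, 1.45895, 1.6185)–(0, 1.7513, 1.6185)  len=0.7639
  (v12,v16,v13) [--+] → (-0.532612, 1.53068, 1.6185)–(0, 1.7513, 1.6185)  len=0.5765
  (v13,v16,v17) [+-+] → (-0.532612, 1.53068, 1.6185)–(-1.23834, 1.23834, 1.6185)  len=0.7639
  (v16,v20,v17) [--+] → (-1.45895, 0.705727, 1.6185)–(-1.23834, 1.23834, 1.6185)  len=0.5765
  (v17,v20,v21) [+-+] → (-1.45895, 0.705727, 1.6185)–(-1.7513, 0, 1.6185)  len=0.7639
  (v20,v24,v21) [--+] → (-1.53068, -0.532612, 1.6185)–(-1.7513, 0, 1.6185)  len=0.5765
  (v21,v24,v25) [+-+] → (-1.53068, -0.532612, 1.6185)–(-1.23834, -1.23834, 1.6185)  len=0.7639
  (v24,v28,v25) [--+] → (-0.705727, -1.45895, 1.6185)–(-1.23834, -1.23834, 1.6185)  len=0.5765
  (v25,v28,v29) [+-+] → (-0.705727, -1.45895, 1.6185)–(0, -1.7513, 1.6185)  len=0.7639
  (v28,v32,v29) [--+] → (0.532612, -1.53068, 1.6185)–(0, -1.7513, 1.6185)  len=0.5765
  (v29,v32,v33) [+-+] → (0.532612, -1.53068, 1.6185)–(1.23834, -1.23834, 1.6185)  len=0.7639
  (v32,v3,v33) [--+] → (1.45895, -0.705727, 1.6185)–(1.23834, -1.23834, 1.6185)  len=0.5765
  (v33,v3,v4) [+-+] → (1.45895, -0.705727, 1.6185)–(1.7513, 0, 1.6185)  len=0.7639

Chained into 1 loop(s):
  loop 1: 16 segments, perimeter = 10.7230
Total perimeter = 10.723
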